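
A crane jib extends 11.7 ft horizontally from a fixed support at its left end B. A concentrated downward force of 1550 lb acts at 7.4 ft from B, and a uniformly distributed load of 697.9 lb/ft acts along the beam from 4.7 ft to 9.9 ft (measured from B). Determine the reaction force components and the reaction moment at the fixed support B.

Resultant of the distributed load: 697.9 × 5.2 = 3629.08 lb at 7.3 ft from B.
ΣF_x = 0: B_x = 0.
ΣF_y = 0: B_y − 1550 − 697.9·5.2 = 0 → B_y = 5179 lb.
ΣM about B: M_B − 1550·7.4 − (697.9·5.2)·7.3 = 0 → M_B = 37960 lb·ft.

B_x = 0, B_y = 5179 lb, M_B = 37960 lb·ft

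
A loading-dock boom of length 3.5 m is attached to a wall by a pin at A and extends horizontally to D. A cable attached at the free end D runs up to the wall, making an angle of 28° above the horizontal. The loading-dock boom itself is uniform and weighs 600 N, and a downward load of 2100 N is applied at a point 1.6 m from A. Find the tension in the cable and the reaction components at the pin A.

ΣM about A: T·sin28°·3.5 − 600·1.75 − 2100·1.6 = 0 → T = 4410/(3.5·0.469472) = 2683.87 ≈ 2684 N.
ΣF_x = 0: A_x − T·cos28° = 0 → A_x = 2683.87 × 0.882948 = 2370 N.
ΣF_y = 0: A_y + T·sin28° − 600 − 2100 = 0 → A_y = 2700 − 2683.87 × 0.469472 = 1440 N.

T = 2684 N, A_x = 2370 N, A_y = 1440 N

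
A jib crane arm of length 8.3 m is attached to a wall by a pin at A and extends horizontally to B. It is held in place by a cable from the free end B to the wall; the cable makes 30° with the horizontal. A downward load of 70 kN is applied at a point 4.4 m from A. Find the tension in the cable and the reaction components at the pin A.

T = 74.22 kN, A_x = 64.27 kN, A_y = 32.89 kN

ΣM about A: T·sin30°·8.3 − 70·4.4 = 0 → T = 308/(8.3·0.5) = 74.2169 ≈ 74.22 kN.
ΣF_x = 0: A_x − T·cos30° = 0 → A_x = 74.2169 × 0.866025 = 64.27 kN.
ΣF_y = 0: A_y + T·sin30° − 70 = 0 → A_y = 70 − 74.2169 × 0.5 = 32.89 kN.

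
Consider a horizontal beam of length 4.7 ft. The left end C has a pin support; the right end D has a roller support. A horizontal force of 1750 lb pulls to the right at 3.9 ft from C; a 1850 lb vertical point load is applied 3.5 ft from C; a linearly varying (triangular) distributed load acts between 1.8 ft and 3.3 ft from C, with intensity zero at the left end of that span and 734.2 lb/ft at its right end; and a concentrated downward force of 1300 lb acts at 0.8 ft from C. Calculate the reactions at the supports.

C_x = -1750 lb, C_y = 1774 lb, D_y = 1927 lb

Resultant of the triangular load: ½ × 734.2 × 1.5 = 550.65 lb, acting at 2.8 ft from C (one-third of the span from the peak).
Taking moments about C: D_y·4.7 − 1850·3.5 − (½·734.2·1.5)·2.8 − 1300·0.8 = 0 → D_y = 9056.82/4.7 = 1926.98 ≈ 1927 lb.
ΣF_y = 0: C_y + 1926.98 − 1850 − ½·734.2·1.5 − 1300 = 0 → C_y = 1774 lb.
ΣF_x = 0: C_x + 1750 = 0 → C_x = -1750 lb.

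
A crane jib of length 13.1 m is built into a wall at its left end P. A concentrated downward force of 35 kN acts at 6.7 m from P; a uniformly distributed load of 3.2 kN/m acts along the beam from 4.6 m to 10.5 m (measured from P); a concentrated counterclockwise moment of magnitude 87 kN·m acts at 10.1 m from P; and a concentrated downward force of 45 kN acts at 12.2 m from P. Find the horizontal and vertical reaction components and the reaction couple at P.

P_x = 0, P_y = 98.88 kN, M_P = 839.0 kN·m

Resultant of the distributed load: 3.2 × 5.9 = 18.88 kN at 7.55 m from P.
ΣF_x = 0: P_x = 0.
ΣF_y = 0: P_y − 35 − 3.2·5.9 − 45 = 0 → P_y = 98.88 kN.
ΣM about P: M_P − 35·6.7 − (3.2·5.9)·7.55 + 87 − 45·12.2 = 0 → M_P = 839.0 kN·m.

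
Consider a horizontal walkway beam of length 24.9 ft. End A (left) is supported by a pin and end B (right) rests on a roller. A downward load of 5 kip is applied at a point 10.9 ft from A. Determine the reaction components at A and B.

Moments about A: B_y·24.9 − 5·10.9 = 0 → B_y = 54.5/24.9 = 2.18876 ≈ 2.189 kip.
ΣF_y = 0: A_y + 2.18876 − 5 = 0 → A_y = 2.811 kip.
ΣF_x = 0: no horizontal applied forces, so A_x = 0.

A_x = 0, A_y = 2.811 kip, B_y = 2.189 kip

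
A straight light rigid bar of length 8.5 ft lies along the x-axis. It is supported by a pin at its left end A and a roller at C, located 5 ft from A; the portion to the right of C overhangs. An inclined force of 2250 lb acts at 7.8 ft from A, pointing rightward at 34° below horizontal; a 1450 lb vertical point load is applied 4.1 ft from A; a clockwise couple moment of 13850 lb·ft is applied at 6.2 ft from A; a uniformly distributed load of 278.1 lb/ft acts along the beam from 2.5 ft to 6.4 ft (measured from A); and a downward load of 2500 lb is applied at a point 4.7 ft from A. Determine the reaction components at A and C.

Resultant of the distributed load: 278.1 × 3.9 = 1084.59 lb at 4.45 ft from A.
Moments about A: C_y·5 − 2250·sin34°·7.8 − 1450·4.1 − 13850 − (278.1·3.9)·4.45 − 2500·4.7 = 0 → C_y = 46185.3/5 = 9237.06 ≈ 9237 lb.
ΣF_y = 0: A_y + 9237.06 − 2250·sin34° − 1450 − 278.1·3.9 − 2500 = 0 → A_y = -2944 lb.
ΣF_x = 0: A_x + 2250·cos34° = 0 → A_x = -1865 lb.

A_x = -1865 lb, A_y = -2944 lb, C_y = 9237 lb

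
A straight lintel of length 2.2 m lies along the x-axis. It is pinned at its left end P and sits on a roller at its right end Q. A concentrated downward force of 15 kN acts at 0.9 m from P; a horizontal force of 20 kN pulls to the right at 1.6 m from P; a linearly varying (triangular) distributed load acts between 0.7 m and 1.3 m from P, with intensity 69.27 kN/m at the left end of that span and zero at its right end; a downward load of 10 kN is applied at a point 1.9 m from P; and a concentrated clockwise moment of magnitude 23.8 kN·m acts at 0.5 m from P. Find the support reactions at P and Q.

P_x = -20.00 kN, P_y = 11.69 kN, Q_y = 34.09 kN

Resultant of the triangular load: ½ × 69.27 × 0.6 = 20.781 kN, acting at 0.9 m from P (one-third of the span from the peak).
ΣM about P: Q_y·2.2 − 15·0.9 − (½·69.27·0.6)·0.9 − 10·1.9 − 23.8 = 0 → Q_y = 75.0029/2.2 = 34.0922 ≈ 34.09 kN.
ΣF_y = 0: P_y + 34.0922 − 15 − ½·69.27·0.6 − 10 = 0 → P_y = 11.69 kN.
ΣF_x = 0: P_x + 20 = 0 → P_x = -20.00 kN.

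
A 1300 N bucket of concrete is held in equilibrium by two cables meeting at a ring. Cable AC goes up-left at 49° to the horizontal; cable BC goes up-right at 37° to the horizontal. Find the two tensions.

T_AC = 1041 N, T_BC = 855.0 N

ΣF_x = 0: −T_AC·cos49° + T_BC·cos37° = 0 → T_BC = 0.821475·T_AC.
ΣF_y = 0: T_AC·sin49° + T_BC·sin37° = 1300.
Substitute: T_AC·(0.75471 + 0.821475·0.601815) = 1300 → T_AC = 1040.76 ≈ 1041 N.
Then T_BC = 0.821475 × 1040.76 = 855.0 N.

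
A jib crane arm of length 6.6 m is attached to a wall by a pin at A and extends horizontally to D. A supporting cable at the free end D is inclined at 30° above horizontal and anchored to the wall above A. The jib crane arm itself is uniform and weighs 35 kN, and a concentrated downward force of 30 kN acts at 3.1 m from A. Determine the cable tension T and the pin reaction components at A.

ΣM about A: T·sin30°·6.6 − 35·3.3 − 30·3.1 = 0 → T = 208.5/(6.6·0.5) = 63.1818 ≈ 63.18 kN.
ΣF_x = 0: A_x − T·cos30° = 0 → A_x = 63.1818 × 0.866025 = 54.72 kN.
ΣF_y = 0: A_y + T·sin30° − 35 − 30 = 0 → A_y = 65 − 63.1818 × 0.5 = 33.41 kN.

T = 63.18 kN, A_x = 54.72 kN, A_y = 33.41 kN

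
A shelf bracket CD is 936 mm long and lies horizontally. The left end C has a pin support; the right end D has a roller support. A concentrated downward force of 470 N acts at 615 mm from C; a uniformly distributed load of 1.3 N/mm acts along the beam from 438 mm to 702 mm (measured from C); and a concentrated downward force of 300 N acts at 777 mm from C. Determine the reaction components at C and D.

Resultant of the distributed load: 1.3 × 264 = 343.2 N at 570 mm from C.
Taking moments about C: D_y·936 − 470·615 − (1.3·264)·570 − 300·777 = 0 → D_y = 717774/936 = 766.853 ≈ 766.9 N.
ΣF_y = 0: C_y + 766.853 − 470 − 1.3·264 − 300 = 0 → C_y = 346.3 N.
ΣF_x = 0: no horizontal applied forces, so C_x = 0.

C_x = 0, C_y = 346.3 N, D_y = 766.9 N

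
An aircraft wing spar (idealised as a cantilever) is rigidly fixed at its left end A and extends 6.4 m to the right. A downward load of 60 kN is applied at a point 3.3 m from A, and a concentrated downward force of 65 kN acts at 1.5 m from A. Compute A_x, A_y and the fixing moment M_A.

ΣF_x = 0: A_x = 0.
ΣF_y = 0: A_y − 60 − 65 = 0 → A_y = 125.0 kN.
ΣM about A: M_A − 60·3.3 − 65·1.5 = 0 → M_A = 295.5 kN·m.

A_x = 0, A_y = 125.0 kN, M_A = 295.5 kN·m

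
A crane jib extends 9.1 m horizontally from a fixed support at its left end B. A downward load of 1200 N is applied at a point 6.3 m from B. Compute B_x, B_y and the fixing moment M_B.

ΣF_x = 0: B_x = 0.
ΣF_y = 0: B_y − 1200 = 0 → B_y = 1200 N.
ΣM about B: M_B − 1200·6.3 = 0 → M_B = 7560 N·m.

B_x = 0, B_y = 1200 N, M_B = 7560 N·m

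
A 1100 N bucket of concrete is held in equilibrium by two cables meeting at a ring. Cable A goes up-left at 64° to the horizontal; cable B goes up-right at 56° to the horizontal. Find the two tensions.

ΣF_x = 0: −T_A·cos64° + T_B·cos56° = 0 → T_B = 0.783935·T_A.
ΣF_y = 0: T_A·sin64° + T_B·sin56° = 1100.
Substitute: T_A·(0.898794 + 0.783935·0.829038) = 1100 → T_A = 710.27 ≈ 710.3 N.
Then T_B = 0.783935 × 710.27 = 556.8 N.

T_A = 710.3 N, T_B = 556.8 N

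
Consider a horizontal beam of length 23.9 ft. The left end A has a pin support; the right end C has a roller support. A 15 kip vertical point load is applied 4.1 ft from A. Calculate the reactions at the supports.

A_x = 0, A_y = 12.43 kip, C_y = 2.573 kip

Moments about A: C_y·23.9 − 15·4.1 = 0 → C_y = 61.5/23.9 = 2.57322 ≈ 2.573 kip.
ΣF_y = 0: A_y + 2.57322 − 15 = 0 → A_y = 12.43 kip.
ΣF_x = 0: no horizontal applied forces, so A_x = 0.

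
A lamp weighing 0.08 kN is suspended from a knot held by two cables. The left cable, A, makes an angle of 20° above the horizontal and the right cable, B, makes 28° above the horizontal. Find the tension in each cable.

ΣF_x = 0: −T_A·cos20° + T_B·cos28° = 0 → T_B = 1.06427·T_A.
ΣF_y = 0: T_A·sin20° + T_B·sin28° = 0.08.
Substitute: T_A·(0.34202 + 1.06427·0.469472) = 0.08 → T_A = 0.0950497 ≈ 0.09505 kN.
Then T_B = 1.06427 × 0.0950497 = 0.1012 kN.

T_A = 0.09505 kN, T_B = 0.1012 kN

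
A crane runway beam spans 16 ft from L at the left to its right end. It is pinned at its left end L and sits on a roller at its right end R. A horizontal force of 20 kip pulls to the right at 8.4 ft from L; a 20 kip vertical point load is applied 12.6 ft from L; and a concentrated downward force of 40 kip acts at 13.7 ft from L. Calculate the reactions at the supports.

L_x = -20.00 kip, L_y = 10.00 kip, R_y = 50.00 kip

Taking moments about L: R_y·16 − 20·12.6 − 40·13.7 = 0 → R_y = 800/16 = 50.00 kip.
ΣF_y = 0: L_y + 50 − 20 − 40 = 0 → L_y = 10.00 kip.
ΣF_x = 0: L_x + 20 = 0 → L_x = -20.00 kip.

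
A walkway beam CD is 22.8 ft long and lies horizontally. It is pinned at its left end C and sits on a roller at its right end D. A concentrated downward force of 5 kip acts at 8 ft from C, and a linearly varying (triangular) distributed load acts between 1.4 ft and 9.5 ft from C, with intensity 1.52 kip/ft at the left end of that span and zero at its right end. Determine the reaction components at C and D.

Resultant of the triangular load: ½ × 1.52 × 8.1 = 6.156 kip, acting at 4.1 ft from C (one-third of the span from the peak).
Moments about C: D_y·22.8 − 5·8 − (½·1.52·8.1)·4.1 = 0 → D_y = 65.2396/22.8 = 2.86139 ≈ 2.861 kip.
ΣF_y = 0: C_y + 2.86139 − 5 − ½·1.52·8.1 = 0 → C_y = 8.295 kip.
ΣF_x = 0: no horizontal applied forces, so C_x = 0.

C_x = 0, C_y = 8.295 kip, D_y = 2.861 kip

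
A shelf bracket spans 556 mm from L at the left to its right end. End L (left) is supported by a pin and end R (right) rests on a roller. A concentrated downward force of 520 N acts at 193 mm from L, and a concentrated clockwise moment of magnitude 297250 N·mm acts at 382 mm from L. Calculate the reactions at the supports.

Moments about L: R_y·556 − 520·193 − 297250 = 0 → R_y = 397610/556 = 715.126 ≈ 715.1 N.
ΣF_y = 0: L_y + 715.126 − 520 = 0 → L_y = -195.1 N.
ΣF_x = 0: no horizontal applied forces, so L_x = 0.

L_x = 0, L_y = -195.1 N, R_y = 715.1 N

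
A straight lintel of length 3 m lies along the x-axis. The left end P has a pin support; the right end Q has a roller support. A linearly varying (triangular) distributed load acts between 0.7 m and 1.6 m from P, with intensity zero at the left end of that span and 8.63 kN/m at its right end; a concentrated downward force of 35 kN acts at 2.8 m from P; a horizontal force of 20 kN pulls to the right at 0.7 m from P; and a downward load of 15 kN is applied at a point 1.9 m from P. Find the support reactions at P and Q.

Resultant of the triangular load: ½ × 8.63 × 0.9 = 3.8835 kN, acting at 1.3 m from P (one-third of the span from the peak).
Moments about P: Q_y·3 − (½·8.63·0.9)·1.3 − 35·2.8 − 15·1.9 = 0 → Q_y = 131.54855/3 = 43.8495 ≈ 43.85 kN.
ΣF_y = 0: P_y + 43.8495 − ½·8.63·0.9 − 35 − 15 = 0 → P_y = 10.03 kN.
ΣF_x = 0: P_x + 20 = 0 → P_x = -20.00 kN.

P_x = -20.00 kN, P_y = 10.03 kN, Q_y = 43.85 kN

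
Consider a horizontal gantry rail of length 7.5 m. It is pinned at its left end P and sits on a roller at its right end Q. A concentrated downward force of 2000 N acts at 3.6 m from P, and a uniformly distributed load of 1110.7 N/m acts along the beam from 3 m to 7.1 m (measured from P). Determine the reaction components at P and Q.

P_x = 0, P_y = 2528 N, Q_y = 4026 N

Resultant of the distributed load: 1110.7 × 4.1 = 4553.87 N at 5.05 m from P.
ΣM about P: Q_y·7.5 − 2000·3.6 − (1110.7·4.1)·5.05 = 0 → Q_y = 30197.0435/7.5 = 4026.27 ≈ 4026 N.
ΣF_y = 0: P_y + 4026.27 − 2000 − 1110.7·4.1 = 0 → P_y = 2528 N.
ΣF_x = 0: no horizontal applied forces, so P_x = 0.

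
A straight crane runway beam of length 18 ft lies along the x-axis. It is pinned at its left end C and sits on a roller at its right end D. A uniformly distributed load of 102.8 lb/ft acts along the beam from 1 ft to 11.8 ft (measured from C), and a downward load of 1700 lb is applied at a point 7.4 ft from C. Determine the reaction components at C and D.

Resultant of the distributed load: 102.8 × 10.8 = 1110.24 lb at 6.4 ft from C.
ΣM about C: D_y·18 − (102.8·10.8)·6.4 − 1700·7.4 = 0 → D_y = 19685.536/18 = 1093.64 ≈ 1094 lb.
ΣF_y = 0: C_y + 1093.64 − 102.8·10.8 − 1700 = 0 → C_y = 1717 lb.
ΣF_x = 0: no horizontal applied forces, so C_x = 0.

C_x = 0, C_y = 1717 lb, D_y = 1094 lb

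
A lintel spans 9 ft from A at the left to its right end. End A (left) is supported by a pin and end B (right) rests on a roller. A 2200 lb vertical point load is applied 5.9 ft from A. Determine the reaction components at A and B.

A_x = 0, A_y = 757.8 lb, B_y = 1442 lb

ΣM about A: B_y·9 − 2200·5.9 = 0 → B_y = 12980/9 = 1442.22 ≈ 1442 lb.
ΣF_y = 0: A_y + 1442.22 − 2200 = 0 → A_y = 757.8 lb.
ΣF_x = 0: no horizontal applied forces, so A_x = 0.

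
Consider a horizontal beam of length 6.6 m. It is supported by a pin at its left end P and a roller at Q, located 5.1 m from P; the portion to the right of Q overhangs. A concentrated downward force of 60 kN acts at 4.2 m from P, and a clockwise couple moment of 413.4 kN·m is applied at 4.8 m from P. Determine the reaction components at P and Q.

P_x = 0, P_y = -70.47 kN, Q_y = 130.5 kN

Moments about P: Q_y·5.1 − 60·4.2 − 413.4 = 0 → Q_y = 665.4/5.1 = 130.471 ≈ 130.5 kN.
ΣF_y = 0: P_y + 130.471 − 60 = 0 → P_y = -70.47 kN.
ΣF_x = 0: no horizontal applied forces, so P_x = 0.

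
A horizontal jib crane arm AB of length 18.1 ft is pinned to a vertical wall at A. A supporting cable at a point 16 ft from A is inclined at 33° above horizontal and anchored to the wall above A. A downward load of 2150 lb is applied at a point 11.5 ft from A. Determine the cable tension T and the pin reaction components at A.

T = 2837 lb, A_x = 2380 lb, A_y = 604.7 lb

ΣM about A: T·sin33°·16 − 2150·11.5 = 0 → T = 24725/(16·0.544639) = 2837.32 ≈ 2837 lb.
ΣF_x = 0: A_x − T·cos33° = 0 → A_x = 2837.32 × 0.838671 = 2380 lb.
ΣF_y = 0: A_y + T·sin33° − 2150 = 0 → A_y = 2150 − 2837.32 × 0.544639 = 604.7 lb.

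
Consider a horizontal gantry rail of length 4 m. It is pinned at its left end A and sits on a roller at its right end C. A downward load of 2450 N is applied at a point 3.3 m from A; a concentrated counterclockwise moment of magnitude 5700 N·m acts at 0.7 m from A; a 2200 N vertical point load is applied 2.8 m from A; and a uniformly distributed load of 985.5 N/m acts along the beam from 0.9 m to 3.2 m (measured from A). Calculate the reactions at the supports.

Resultant of the distributed load: 985.5 × 2.3 = 2266.65 N at 2.05 m from A.
Taking moments about A: C_y·4 − 2450·3.3 + 5700 − 2200·2.8 − (985.5·2.3)·2.05 = 0 → C_y = 13191.6325/4 = 3297.91 ≈ 3298 N.
ΣF_y = 0: A_y + 3297.91 − 2450 − 2200 − 985.5·2.3 = 0 → A_y = 3619 N.
ΣF_x = 0: no horizontal applied forces, so A_x = 0.

A_x = 0, A_y = 3619 N, C_y = 3298 N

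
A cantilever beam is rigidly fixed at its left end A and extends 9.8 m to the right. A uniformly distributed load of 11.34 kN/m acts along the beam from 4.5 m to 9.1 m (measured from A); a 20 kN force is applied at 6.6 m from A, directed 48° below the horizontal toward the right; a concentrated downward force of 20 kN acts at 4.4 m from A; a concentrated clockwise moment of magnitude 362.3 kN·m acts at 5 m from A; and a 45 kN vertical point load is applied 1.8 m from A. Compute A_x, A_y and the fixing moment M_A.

Resultant of the distributed load: 11.34 × 4.6 = 52.164 kN at 6.8 m from A.
ΣF_x = 0: A_x + 20·cos48° = 0 → A_x = -13.38 kN.
ΣF_y = 0: A_y − 11.34·4.6 − 20·sin48° − 20 − 45 = 0 → A_y = 132.0 kN.
ΣM about A: M_A − (11.34·4.6)·6.8 − 20·sin48°·6.6 − 20·4.4 − 362.3 − 45·1.8 = 0 → M_A = 984.1 kN·m.

A_x = -13.38 kN, A_y = 132.0 kN, M_A = 984.1 kN·m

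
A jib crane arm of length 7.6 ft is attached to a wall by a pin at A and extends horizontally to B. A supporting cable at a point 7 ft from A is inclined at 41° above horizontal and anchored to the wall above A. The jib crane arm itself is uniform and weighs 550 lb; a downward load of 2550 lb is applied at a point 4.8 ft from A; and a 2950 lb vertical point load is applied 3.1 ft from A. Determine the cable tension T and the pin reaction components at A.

ΣM about A: T·sin41°·7 − 550·3.8 − 2550·4.8 − 2950·3.1 = 0 → T = 23475/(7·0.656059) = 5111.69 ≈ 5112 lb.
ΣF_x = 0: A_x − T·cos41° = 0 → A_x = 5111.69 × 0.75471 = 3858 lb.
ΣF_y = 0: A_y + T·sin41° − 550 − 2550 − 2950 = 0 → A_y = 6050 − 5111.69 × 0.656059 = 2696 lb.

T = 5112 lb, A_x = 3858 lb, A_y = 2696 lb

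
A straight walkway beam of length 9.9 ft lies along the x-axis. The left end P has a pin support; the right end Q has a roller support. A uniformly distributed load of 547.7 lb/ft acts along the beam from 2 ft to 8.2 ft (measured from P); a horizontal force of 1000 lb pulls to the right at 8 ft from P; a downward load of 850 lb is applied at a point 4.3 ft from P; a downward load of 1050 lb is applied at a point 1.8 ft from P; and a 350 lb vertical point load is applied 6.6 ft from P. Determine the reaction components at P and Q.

P_x = -1000 lb, P_y = 3103 lb, Q_y = 2543 lb

Resultant of the distributed load: 547.7 × 6.2 = 3395.74 lb at 5.1 ft from P.
Moments about P: Q_y·9.9 − (547.7·6.2)·5.1 − 850·4.3 − 1050·1.8 − 350·6.6 = 0 → Q_y = 25173.274/9.9 = 2542.75 ≈ 2543 lb.
ΣF_y = 0: P_y + 2542.75 − 547.7·6.2 − 850 − 1050 − 350 = 0 → P_y = 3103 lb.
ΣF_x = 0: P_x + 1000 = 0 → P_x = -1000 lb.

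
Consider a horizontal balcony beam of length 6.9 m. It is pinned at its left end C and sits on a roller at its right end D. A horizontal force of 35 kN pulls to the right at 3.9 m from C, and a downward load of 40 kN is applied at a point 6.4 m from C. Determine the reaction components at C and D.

Taking moments about C: D_y·6.9 − 40·6.4 = 0 → D_y = 256/6.9 = 37.1014 ≈ 37.10 kN.
ΣF_y = 0: C_y + 37.1014 − 40 = 0 → C_y = 2.899 kN.
ΣF_x = 0: C_x + 35 = 0 → C_x = -35.00 kN.

C_x = -35.00 kN, C_y = 2.899 kN, D_y = 37.10 kN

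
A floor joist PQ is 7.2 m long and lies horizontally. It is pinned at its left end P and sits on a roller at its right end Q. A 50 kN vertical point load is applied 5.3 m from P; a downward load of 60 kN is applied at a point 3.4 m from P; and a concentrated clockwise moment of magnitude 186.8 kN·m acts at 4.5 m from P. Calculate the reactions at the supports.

Taking moments about P: Q_y·7.2 − 50·5.3 − 60·3.4 − 186.8 = 0 → Q_y = 655.8/7.2 = 91.0833 ≈ 91.08 kN.
ΣF_y = 0: P_y + 91.0833 − 50 − 60 = 0 → P_y = 18.92 kN.
ΣF_x = 0: no horizontal applied forces, so P_x = 0.

P_x = 0, P_y = 18.92 kN, Q_y = 91.08 kN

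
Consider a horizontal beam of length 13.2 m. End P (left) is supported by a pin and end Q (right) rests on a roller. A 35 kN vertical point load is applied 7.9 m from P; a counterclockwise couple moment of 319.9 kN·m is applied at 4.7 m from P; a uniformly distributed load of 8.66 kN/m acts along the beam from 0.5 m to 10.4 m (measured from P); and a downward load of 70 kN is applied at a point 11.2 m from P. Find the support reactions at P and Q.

P_x = 0, P_y = 99.23 kN, Q_y = 91.50 kN

Resultant of the distributed load: 8.66 × 9.9 = 85.734 kN at 5.45 m from P.
Moments about P: Q_y·13.2 − 35·7.9 + 319.9 − (8.66·9.9)·5.45 − 70·11.2 = 0 → Q_y = 1207.8503/13.2 = 91.5038 ≈ 91.50 kN.
ΣF_y = 0: P_y + 91.5038 − 35 − 8.66·9.9 − 70 = 0 → P_y = 99.23 kN.
ΣF_x = 0: no horizontal applied forces, so P_x = 0.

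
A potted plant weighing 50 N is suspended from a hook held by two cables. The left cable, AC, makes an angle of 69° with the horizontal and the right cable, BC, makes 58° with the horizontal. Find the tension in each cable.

ΣF_x = 0: −T_AC·cos69° + T_BC·cos58° = 0 → T_BC = 0.676269·T_AC.
ΣF_y = 0: T_AC·sin69° + T_BC·sin58° = 50.
Substitute: T_AC·(0.93358 + 0.676269·0.848048) = 50 → T_AC = 33.1766 ≈ 33.18 N.
Then T_BC = 0.676269 × 33.1766 = 22.44 N.

T_AC = 33.18 N, T_BC = 22.44 N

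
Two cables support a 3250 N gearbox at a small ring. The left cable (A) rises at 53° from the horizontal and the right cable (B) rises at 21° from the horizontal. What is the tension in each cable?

T_A = 3156 N, T_B = 2035 N

ΣF_x = 0: −T_A·cos53° + T_B·cos21° = 0 → T_B = 0.644631·T_A.
ΣF_y = 0: T_A·sin53° + T_B·sin21° = 3250.
Substitute: T_A·(0.798636 + 0.644631·0.358368) = 3250 → T_A = 3156.41 ≈ 3156 N.
Then T_B = 0.644631 × 3156.41 = 2035 N.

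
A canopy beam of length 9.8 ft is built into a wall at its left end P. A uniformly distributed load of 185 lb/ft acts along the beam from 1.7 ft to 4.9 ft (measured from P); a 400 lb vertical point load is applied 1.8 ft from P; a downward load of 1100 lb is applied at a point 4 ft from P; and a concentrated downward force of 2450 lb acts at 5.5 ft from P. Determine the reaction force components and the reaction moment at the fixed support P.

Resultant of the distributed load: 185 × 3.2 = 592 lb at 3.3 ft from P.
ΣF_x = 0: P_x = 0.
ΣF_y = 0: P_y − 185·3.2 − 400 − 1100 − 2450 = 0 → P_y = 4542 lb.
ΣM about P: M_P − (185·3.2)·3.3 − 400·1.8 − 1100·4 − 2450·5.5 = 0 → M_P = 20550 lb·ft.

P_x = 0, P_y = 4542 lb, M_P = 20550 lb·ft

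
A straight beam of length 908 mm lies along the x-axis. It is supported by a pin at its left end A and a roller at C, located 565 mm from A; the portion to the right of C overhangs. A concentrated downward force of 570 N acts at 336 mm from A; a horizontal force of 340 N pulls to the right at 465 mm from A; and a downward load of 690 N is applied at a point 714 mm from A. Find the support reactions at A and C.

A_x = -340.0 N, A_y = 49.06 N, C_y = 1211 N

Moments about A: C_y·565 − 570·336 − 690·714 = 0 → C_y = 684180/565 = 1210.94 ≈ 1211 N.
ΣF_y = 0: A_y + 1210.94 − 570 − 690 = 0 → A_y = 49.06 N.
ΣF_x = 0: A_x + 340 = 0 → A_x = -340.0 N.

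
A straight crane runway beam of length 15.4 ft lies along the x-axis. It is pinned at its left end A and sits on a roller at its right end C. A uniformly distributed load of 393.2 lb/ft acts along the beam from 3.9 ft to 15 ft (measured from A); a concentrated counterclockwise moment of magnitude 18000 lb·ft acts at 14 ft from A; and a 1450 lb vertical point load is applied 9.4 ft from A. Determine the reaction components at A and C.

Resultant of the distributed load: 393.2 × 11.1 = 4364.52 lb at 9.45 ft from A.
Moments about A: C_y·15.4 − (393.2·11.1)·9.45 + 18000 − 1450·9.4 = 0 → C_y = 36874.714/15.4 = 2394.46 ≈ 2394 lb.
ΣF_y = 0: A_y + 2394.46 − 393.2·11.1 − 1450 = 0 → A_y = 3420 lb.
ΣF_x = 0: no horizontal applied forces, so A_x = 0.

A_x = 0, A_y = 3420 lb, C_y = 2394 lb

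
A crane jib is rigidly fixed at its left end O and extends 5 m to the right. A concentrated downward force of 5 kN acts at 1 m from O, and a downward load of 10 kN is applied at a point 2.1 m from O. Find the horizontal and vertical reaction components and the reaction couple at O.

O_x = 0, O_y = 15.00 kN, M_O = 26.00 kN·m

ΣF_x = 0: O_x = 0.
ΣF_y = 0: O_y − 5 − 10 = 0 → O_y = 15.00 kN.
ΣM about O: M_O − 5·1 − 10·2.1 = 0 → M_O = 26.00 kN·m.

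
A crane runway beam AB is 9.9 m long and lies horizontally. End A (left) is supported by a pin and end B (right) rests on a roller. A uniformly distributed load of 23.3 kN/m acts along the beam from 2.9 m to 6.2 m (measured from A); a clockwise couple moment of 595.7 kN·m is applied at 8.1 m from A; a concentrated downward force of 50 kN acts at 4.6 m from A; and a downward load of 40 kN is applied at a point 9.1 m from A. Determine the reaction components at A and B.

A_x = 0, A_y = 11.38 kN, B_y = 155.5 kN

Resultant of the distributed load: 23.3 × 3.3 = 76.89 kN at 4.55 m from A.
Taking moments about A: B_y·9.9 − (23.3·3.3)·4.55 − 595.7 − 50·4.6 − 40·9.1 = 0 → B_y = 1539.5495/9.9 = 155.51 ≈ 155.5 kN.
ΣF_y = 0: A_y + 155.51 − 23.3·3.3 − 50 − 40 = 0 → A_y = 11.38 kN.
ΣF_x = 0: no horizontal applied forces, so A_x = 0.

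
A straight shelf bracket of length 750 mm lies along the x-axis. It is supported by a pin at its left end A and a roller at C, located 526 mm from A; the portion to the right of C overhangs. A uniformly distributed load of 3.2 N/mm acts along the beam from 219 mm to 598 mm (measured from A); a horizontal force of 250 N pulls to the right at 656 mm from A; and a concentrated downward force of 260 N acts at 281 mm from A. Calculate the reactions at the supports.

A_x = -250.0 N, A_y = 392.0 N, C_y = 1081 N

Resultant of the distributed load: 3.2 × 379 = 1212.8 N at 408.5 mm from A.
ΣM about A: C_y·526 − (3.2·379)·408.5 − 260·281 = 0 → C_y = 568488.8/526 = 1080.78 ≈ 1081 N.
ΣF_y = 0: A_y + 1080.78 − 3.2·379 − 260 = 0 → A_y = 392.0 N.
ΣF_x = 0: A_x + 250 = 0 → A_x = -250.0 N.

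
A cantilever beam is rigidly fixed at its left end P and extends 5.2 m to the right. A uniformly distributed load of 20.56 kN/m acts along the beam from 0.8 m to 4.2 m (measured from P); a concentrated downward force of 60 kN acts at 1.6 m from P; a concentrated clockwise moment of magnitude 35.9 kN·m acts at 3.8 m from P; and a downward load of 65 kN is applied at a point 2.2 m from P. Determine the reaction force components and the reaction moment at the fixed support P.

P_x = 0, P_y = 194.9 kN, M_P = 449.7 kN·m

Resultant of the distributed load: 20.56 × 3.4 = 69.904 kN at 2.5 m from P.
ΣF_x = 0: P_x = 0.
ΣF_y = 0: P_y − 20.56·3.4 − 60 − 65 = 0 → P_y = 194.9 kN.
ΣM about P: M_P − (20.56·3.4)·2.5 − 60·1.6 − 35.9 − 65·2.2 = 0 → M_P = 449.7 kN·m.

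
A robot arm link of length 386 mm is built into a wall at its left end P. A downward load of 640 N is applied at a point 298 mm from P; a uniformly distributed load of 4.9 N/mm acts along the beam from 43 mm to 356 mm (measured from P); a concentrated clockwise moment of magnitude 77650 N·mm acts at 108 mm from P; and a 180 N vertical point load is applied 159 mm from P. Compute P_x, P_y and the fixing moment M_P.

Resultant of the distributed load: 4.9 × 313 = 1533.7 N at 199.5 mm from P.
ΣF_x = 0: P_x = 0.
ΣF_y = 0: P_y − 640 − 4.9·313 − 180 = 0 → P_y = 2354 N.
ΣM about P: M_P − 640·298 − (4.9·313)·199.5 − 77650 − 180·159 = 0 → M_P = 603000 N·mm.

P_x = 0, P_y = 2354 N, M_P = 603000 N·mm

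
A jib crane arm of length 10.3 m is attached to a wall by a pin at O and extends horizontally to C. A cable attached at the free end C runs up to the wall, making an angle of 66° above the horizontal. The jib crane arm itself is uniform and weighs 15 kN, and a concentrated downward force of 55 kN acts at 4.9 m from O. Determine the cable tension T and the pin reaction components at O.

T = 36.85 kN, O_x = 14.99 kN, O_y = 36.33 kN

ΣM about O: T·sin66°·10.3 − 15·5.15 − 55·4.9 = 0 → T = 346.75/(10.3·0.913545) = 36.851 ≈ 36.85 kN.
ΣF_x = 0: O_x − T·cos66° = 0 → O_x = 36.851 × 0.406737 = 14.99 kN.
ΣF_y = 0: O_y + T·sin66° − 15 − 55 = 0 → O_y = 70 − 36.851 × 0.913545 = 36.33 kN.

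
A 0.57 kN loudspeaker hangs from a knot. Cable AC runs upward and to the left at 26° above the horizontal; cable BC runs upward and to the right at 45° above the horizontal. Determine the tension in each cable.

ΣF_x = 0: −T_AC·cos26° + T_BC·cos45° = 0 → T_BC = 1.27109·T_AC.
ΣF_y = 0: T_AC·sin26° + T_BC·sin45° = 0.57.
Substitute: T_AC·(0.438371 + 1.27109·0.707107) = 0.57 → T_AC = 0.426274 ≈ 0.4263 kN.
Then T_BC = 1.27109 × 0.426274 = 0.5418 kN.

T_AC = 0.4263 kN, T_BC = 0.5418 kN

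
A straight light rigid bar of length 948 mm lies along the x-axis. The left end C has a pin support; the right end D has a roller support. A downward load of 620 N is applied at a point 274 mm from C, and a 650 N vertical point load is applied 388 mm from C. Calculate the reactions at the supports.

ΣM about C: D_y·948 − 620·274 − 650·388 = 0 → D_y = 422080/948 = 445.232 ≈ 445.2 N.
ΣF_y = 0: C_y + 445.232 − 620 − 650 = 0 → C_y = 824.8 N.
ΣF_x = 0: no horizontal applied forces, so C_x = 0.

C_x = 0, C_y = 824.8 N, D_y = 445.2 N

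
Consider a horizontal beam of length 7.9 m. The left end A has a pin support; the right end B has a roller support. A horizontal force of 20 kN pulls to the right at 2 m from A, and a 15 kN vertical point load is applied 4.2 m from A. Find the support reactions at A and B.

A_x = -20.00 kN, A_y = 7.025 kN, B_y = 7.975 kN

Moments about A: B_y·7.9 − 15·4.2 = 0 → B_y = 63/7.9 = 7.97468 ≈ 7.975 kN.
ΣF_y = 0: A_y + 7.97468 − 15 = 0 → A_y = 7.025 kN.
ΣF_x = 0: A_x + 20 = 0 → A_x = -20.00 kN.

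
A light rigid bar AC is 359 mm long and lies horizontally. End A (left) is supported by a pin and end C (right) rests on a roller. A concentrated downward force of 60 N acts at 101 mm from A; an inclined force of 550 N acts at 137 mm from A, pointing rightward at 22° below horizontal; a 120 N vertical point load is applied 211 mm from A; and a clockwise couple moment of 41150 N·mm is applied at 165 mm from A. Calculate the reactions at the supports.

ΣM about A: C_y·359 − 60·101 − 550·sin22°·137 − 120·211 − 41150 = 0 → C_y = 100757/359 = 280.66 ≈ 280.7 N.
ΣF_y = 0: A_y + 280.66 − 60 − 550·sin22° − 120 = 0 → A_y = 105.4 N.
ΣF_x = 0: A_x + 550·cos22° = 0 → A_x = -510.0 N.

A_x = -510.0 N, A_y = 105.4 N, C_y = 280.7 N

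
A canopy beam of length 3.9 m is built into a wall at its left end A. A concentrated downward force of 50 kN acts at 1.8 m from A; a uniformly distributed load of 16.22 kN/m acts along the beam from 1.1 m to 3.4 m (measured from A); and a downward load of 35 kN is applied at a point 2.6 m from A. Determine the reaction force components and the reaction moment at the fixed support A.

A_x = 0, A_y = 122.3 kN, M_A = 264.9 kN·m

Resultant of the distributed load: 16.22 × 2.3 = 37.306 kN at 2.25 m from A.
ΣF_x = 0: A_x = 0.
ΣF_y = 0: A_y − 50 − 16.22·2.3 − 35 = 0 → A_y = 122.3 kN.
ΣM about A: M_A − 50·1.8 − (16.22·2.3)·2.25 − 35·2.6 = 0 → M_A = 264.9 kN·m.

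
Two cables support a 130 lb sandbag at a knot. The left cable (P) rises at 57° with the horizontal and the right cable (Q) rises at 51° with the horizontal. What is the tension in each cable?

ΣF_x = 0: −T_P·cos57° + T_Q·cos51° = 0 → T_Q = 0.86544·T_P.
ΣF_y = 0: T_P·sin57° + T_Q·sin51° = 130.
Substitute: T_P·(0.838671 + 0.86544·0.777146) = 130 → T_P = 86.0218 ≈ 86.02 lb.
Then T_Q = 0.86544 × 86.0218 = 74.45 lb.

T_P = 86.02 lb, T_Q = 74.45 lb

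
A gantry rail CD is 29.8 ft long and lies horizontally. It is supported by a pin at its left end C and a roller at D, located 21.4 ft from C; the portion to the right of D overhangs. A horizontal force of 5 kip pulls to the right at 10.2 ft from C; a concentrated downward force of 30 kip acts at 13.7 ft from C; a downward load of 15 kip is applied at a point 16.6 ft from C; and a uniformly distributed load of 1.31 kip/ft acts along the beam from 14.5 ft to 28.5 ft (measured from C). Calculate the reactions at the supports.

Resultant of the distributed load: 1.31 × 14 = 18.34 kip at 21.5 ft from C.
ΣM about C: D_y·21.4 − 30·13.7 − 15·16.6 − (1.31·14)·21.5 = 0 → D_y = 1054.31/21.4 = 49.2668 ≈ 49.27 kip.
ΣF_y = 0: C_y + 49.2668 − 30 − 15 − 1.31·14 = 0 → C_y = 14.07 kip.
ΣF_x = 0: C_x + 5 = 0 → C_x = -5.000 kip.

C_x = -5.000 kip, C_y = 14.07 kip, D_y = 49.27 kip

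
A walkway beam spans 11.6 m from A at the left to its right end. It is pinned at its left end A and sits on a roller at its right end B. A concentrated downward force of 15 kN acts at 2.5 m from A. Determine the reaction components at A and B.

ΣM about A: B_y·11.6 − 15·2.5 = 0 → B_y = 37.5/11.6 = 3.23276 ≈ 3.233 kN.
ΣF_y = 0: A_y + 3.23276 − 15 = 0 → A_y = 11.77 kN.
ΣF_x = 0: no horizontal applied forces, so A_x = 0.

A_x = 0, A_y = 11.77 kN, B_y = 3.233 kN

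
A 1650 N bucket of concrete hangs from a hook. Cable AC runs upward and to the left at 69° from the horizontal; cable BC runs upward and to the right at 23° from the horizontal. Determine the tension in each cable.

T_AC = 1520 N, T_BC = 591.7 N

ΣF_x = 0: −T_AC·cos69° + T_BC·cos23° = 0 → T_BC = 0.389317·T_AC.
ΣF_y = 0: T_AC·sin69° + T_BC·sin23° = 1650.
Substitute: T_AC·(0.93358 + 0.389317·0.390731) = 1650 → T_AC = 1519.76 ≈ 1520 N.
Then T_BC = 0.389317 × 1519.76 = 591.7 N.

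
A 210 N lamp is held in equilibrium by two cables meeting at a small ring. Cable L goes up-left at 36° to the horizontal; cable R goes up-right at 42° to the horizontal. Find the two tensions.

T_L = 159.5 N, T_R = 173.7 N

ΣF_x = 0: −T_L·cos36° + T_R·cos42° = 0 → T_R = 1.08864·T_L.
ΣF_y = 0: T_L·sin36° + T_R·sin42° = 210.
Substitute: T_L·(0.587785 + 1.08864·0.669131) = 210 → T_L = 159.547 ≈ 159.5 N.
Then T_R = 1.08864 × 159.547 = 173.7 N.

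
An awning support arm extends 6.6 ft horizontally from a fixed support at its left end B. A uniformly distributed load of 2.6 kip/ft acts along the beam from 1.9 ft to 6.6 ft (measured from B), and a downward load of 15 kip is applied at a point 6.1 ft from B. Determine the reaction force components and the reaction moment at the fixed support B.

B_x = 0, B_y = 27.22 kip, M_B = 143.4 kip·ft

Resultant of the distributed load: 2.6 × 4.7 = 12.22 kip at 4.25 ft from B.
ΣF_x = 0: B_x = 0.
ΣF_y = 0: B_y − 2.6·4.7 − 15 = 0 → B_y = 27.22 kip.
ΣM about B: M_B − (2.6·4.7)·4.25 − 15·6.1 = 0 → M_B = 143.4 kip·ft.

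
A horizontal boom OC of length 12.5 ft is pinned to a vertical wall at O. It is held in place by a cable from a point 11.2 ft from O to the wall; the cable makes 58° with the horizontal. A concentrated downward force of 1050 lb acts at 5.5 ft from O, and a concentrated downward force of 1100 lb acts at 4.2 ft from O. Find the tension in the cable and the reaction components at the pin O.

T = 1094 lb, O_x = 580.0 lb, O_y = 1222 lb

ΣM about O: T·sin58°·11.2 − 1050·5.5 − 1100·4.2 = 0 → T = 10395/(11.2·0.848048) = 1094.43 ≈ 1094 lb.
ΣF_x = 0: O_x − T·cos58° = 0 → O_x = 1094.43 × 0.529919 = 580.0 lb.
ΣF_y = 0: O_y + T·sin58° − 1050 − 1100 = 0 → O_y = 2150 − 1094.43 × 0.848048 = 1222 lb.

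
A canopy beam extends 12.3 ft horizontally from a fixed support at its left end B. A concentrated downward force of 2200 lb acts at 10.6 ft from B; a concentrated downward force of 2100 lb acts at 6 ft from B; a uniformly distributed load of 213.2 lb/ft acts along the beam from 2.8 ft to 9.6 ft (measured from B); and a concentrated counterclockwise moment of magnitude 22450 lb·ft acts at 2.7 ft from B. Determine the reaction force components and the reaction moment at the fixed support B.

Resultant of the distributed load: 213.2 × 6.8 = 1449.76 lb at 6.2 ft from B.
ΣF_x = 0: B_x = 0.
ΣF_y = 0: B_y − 2200 − 2100 − 213.2·6.8 = 0 → B_y = 5750 lb.
ΣM about B: M_B − 2200·10.6 − 2100·6 − (213.2·6.8)·6.2 + 22450 = 0 → M_B = 22460 lb·ft.

B_x = 0, B_y = 5750 lb, M_B = 22460 lb·ft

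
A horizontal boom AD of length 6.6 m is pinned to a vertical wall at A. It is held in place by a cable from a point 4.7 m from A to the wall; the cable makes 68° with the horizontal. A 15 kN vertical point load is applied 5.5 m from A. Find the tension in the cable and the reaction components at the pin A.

T = 18.93 kN, A_x = 7.092 kN, A_y = -2.553 kN

ΣM about A: T·sin68°·4.7 − 15·5.5 = 0 → T = 82.5/(4.7·0.927184) = 18.9317 ≈ 18.93 kN.
ΣF_x = 0: A_x − T·cos68° = 0 → A_x = 18.9317 × 0.374607 = 7.092 kN.
ΣF_y = 0: A_y + T·sin68° − 15 = 0 → A_y = 15 − 18.9317 × 0.927184 = -2.553 kN.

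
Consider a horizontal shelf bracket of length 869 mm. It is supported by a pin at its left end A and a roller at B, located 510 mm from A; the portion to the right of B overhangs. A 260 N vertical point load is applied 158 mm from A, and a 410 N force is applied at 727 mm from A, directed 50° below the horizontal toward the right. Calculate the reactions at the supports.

ΣM about A: B_y·510 − 260·158 − 410·sin50°·727 = 0 → B_y = 269415/510 = 528.265 ≈ 528.3 N.
ΣF_y = 0: A_y + 528.265 − 260 − 410·sin50° = 0 → A_y = 45.81 N.
ΣF_x = 0: A_x + 410·cos50° = 0 → A_x = -263.5 N.

A_x = -263.5 N, A_y = 45.81 N, B_y = 528.3 N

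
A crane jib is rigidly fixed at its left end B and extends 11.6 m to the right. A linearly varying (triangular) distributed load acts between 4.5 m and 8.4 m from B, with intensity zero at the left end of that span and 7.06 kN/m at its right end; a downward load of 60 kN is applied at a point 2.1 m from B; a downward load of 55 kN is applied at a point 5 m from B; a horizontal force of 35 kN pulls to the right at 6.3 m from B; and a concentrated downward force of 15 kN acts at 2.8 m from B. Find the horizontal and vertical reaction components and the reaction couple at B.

Resultant of the triangular load: ½ × 7.06 × 3.9 = 13.767 kN, acting at 7.1 m from B (one-third of the span from the peak).
ΣF_x = 0: B_x + 35 = 0 → B_x = -35.00 kN.
ΣF_y = 0: B_y − ½·7.06·3.9 − 60 − 55 − 15 = 0 → B_y = 143.8 kN.
ΣM about B: M_B − (½·7.06·3.9)·7.1 − 60·2.1 − 55·5 − 15·2.8 = 0 → M_B = 540.7 kN·m.

B_x = -35.00 kN, B_y = 143.8 kN, M_B = 540.7 kN·m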